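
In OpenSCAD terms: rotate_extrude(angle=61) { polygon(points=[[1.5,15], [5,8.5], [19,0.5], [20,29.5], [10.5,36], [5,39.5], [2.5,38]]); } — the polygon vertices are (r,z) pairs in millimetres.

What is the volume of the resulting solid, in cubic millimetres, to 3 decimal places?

Profile (r,z), 7 vertices: (1.5,15) (5,8.5) (19,0.5) (20,29.5) (10.5,36) (5,39.5) (2.5,38)
edge 0: (1.5,15)→(5,8.5)  cross = 1.5·8.5 − 5·15 = -62.2500; (r_i+r_j)·cross = 6.5·-62.2500 = -404.6250
edge 1: (5,8.5)→(19,0.5)  cross = 5·0.5 − 19·8.5 = -159.0000; (r_i+r_j)·cross = 24·-159.0000 = -3816.0000
edge 2: (19,0.5)→(20,29.5)  cross = 19·29.5 − 20·0.5 = 550.5000; (r_i+r_j)·cross = 39·550.5000 = 21469.5000
edge 3: (20,29.5)→(10.5,36)  cross = 20·36 − 10.5·29.5 = 410.2500; (r_i+r_j)·cross = 30.5·410.2500 = 12512.6250
edge 4: (10.5,36)→(5,39.5)  cross = 10.5·39.5 − 5·36 = 234.7500; (r_i+r_j)·cross = 15.5·234.7500 = 3638.6250
edge 5: (5,39.5)→(2.5,38)  cross = 5·38 − 2.5·39.5 = 91.2500; (r_i+r_j)·cross = 7.5·91.2500 = 684.3750
edge 6: (2.5,38)→(1.5,15)  cross = 2.5·15 − 1.5·38 = -19.5000; (r_i+r_j)·cross = 4·-19.5000 = -78.0000
Σcross = 1046.0000 → A = |Σcross|/2 = 523.0000 mm²
Σ(r_i+r_j)·cross = 34006.5000 → first moment M = |Σ|/6 = 5667.7500
R_c = M/A = 5667.7500/523.0000 = 10.8370 mm
θ = 61° = 1.064651 rad
V = θ·R_c·A = 1.064651·10.8370·523.0000 = 6034.175 mm³

Volume = 6034.175 mm³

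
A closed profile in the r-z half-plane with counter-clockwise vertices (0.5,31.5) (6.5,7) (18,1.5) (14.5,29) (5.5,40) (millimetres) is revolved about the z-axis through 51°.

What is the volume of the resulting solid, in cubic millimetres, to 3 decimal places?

Volume = 3164.480 mm³

Profile (r,z), 5 vertices: (0.5,31.5) (6.5,7) (18,1.5) (14.5,29) (5.5,40)
edge 0: (0.5,31.5)→(6.5,7)  cross = 0.5·7 − 6.5·31.5 = -201.2500; (r_i+r_j)·cross = 7·-201.2500 = -1408.7500
edge 1: (6.5,7)→(18,1.5)  cross = 6.5·1.5 − 18·7 = -116.2500; (r_i+r_j)·cross = 24.5·-116.2500 = -2848.1250
edge 2: (18,1.5)→(14.5,29)  cross = 18·29 − 14.5·1.5 = 500.2500; (r_i+r_j)·cross = 32.5·500.2500 = 16258.1250
edge 3: (14.5,29)→(5.5,40)  cross = 14.5·40 − 5.5·29 = 420.5000; (r_i+r_j)·cross = 20·420.5000 = 8410.0000
edge 4: (5.5,40)→(0.5,31.5)  cross = 5.5·31.5 − 0.5·40 = 153.2500; (r_i+r_j)·cross = 6·153.2500 = 919.5000
Σcross = 756.5000 → A = |Σcross|/2 = 378.2500 mm²
Σ(r_i+r_j)·cross = 21330.7500 → first moment M = |Σ|/6 = 3555.1250
R_c = M/A = 3555.1250/378.2500 = 9.3989 mm
θ = 51° = 0.890118 rad
V = θ·R_c·A = 0.890118·9.3989·378.2500 = 3164.480 mm³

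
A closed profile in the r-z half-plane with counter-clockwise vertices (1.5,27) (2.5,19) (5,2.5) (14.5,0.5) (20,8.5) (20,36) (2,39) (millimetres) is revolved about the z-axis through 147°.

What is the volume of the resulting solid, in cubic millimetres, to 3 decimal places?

Profile (r,z), 7 vertices: (1.5,27) (2.5,19) (5,2.5) (14.5,0.5) (20,8.5) (20,36) (2,39)
edge 0: (1.5,27)→(2.5,19)  cross = 1.5·19 − 2.5·27 = -39.0000; (r_i+r_j)·cross = 4·-39.0000 = -156.0000
edge 1: (2.5,19)→(5,2.5)  cross = 2.5·2.5 − 5·19 = -88.7500; (r_i+r_j)·cross = 7.5·-88.7500 = -665.6250
edge 2: (5,2.5)→(14.5,0.5)  cross = 5·0.5 − 14.5·2.5 = -33.7500; (r_i+r_j)·cross = 19.5·-33.7500 = -658.1250
edge 3: (14.5,0.5)→(20,8.5)  cross = 14.5·8.5 − 20·0.5 = 113.2500; (r_i+r_j)·cross = 34.5·113.2500 = 3907.1250
edge 4: (20,8.5)→(20,36)  cross = 20·36 − 20·8.5 = 550.0000; (r_i+r_j)·cross = 40·550.0000 = 22000.0000
edge 5: (20,36)→(2,39)  cross = 20·39 − 2·36 = 708.0000; (r_i+r_j)·cross = 22·708.0000 = 15576.0000
edge 6: (2,39)→(1.5,27)  cross = 2·27 − 1.5·39 = -4.5000; (r_i+r_j)·cross = 3.5·-4.5000 = -15.7500
Σcross = 1205.2500 → A = |Σcross|/2 = 602.6250 mm²
Σ(r_i+r_j)·cross = 39987.6250 → first moment M = |Σ|/6 = 6664.6042
R_c = M/A = 6664.6042/602.6250 = 11.0593 mm
θ = 147° = 2.565634 rad
V = θ·R_c·A = 2.565634·11.0593·602.6250 = 17098.935 mm³

Volume = 17098.935 mm³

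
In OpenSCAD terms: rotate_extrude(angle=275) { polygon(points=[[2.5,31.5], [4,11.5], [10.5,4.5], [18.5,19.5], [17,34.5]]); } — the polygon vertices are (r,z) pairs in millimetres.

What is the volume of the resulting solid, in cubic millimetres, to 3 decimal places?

Profile (r,z), 5 vertices: (2.5,31.5) (4,11.5) (10.5,4.5) (18.5,19.5) (17,34.5)
edge 0: (2.5,31.5)→(4,11.5)  cross = 2.5·11.5 − 4·31.5 = -97.2500; (r_i+r_j)·cross = 6.5·-97.2500 = -632.1250
edge 1: (4,11.5)→(10.5,4.5)  cross = 4·4.5 − 10.5·11.5 = -102.7500; (r_i+r_j)·cross = 14.5·-102.7500 = -1489.8750
edge 2: (10.5,4.5)→(18.5,19.5)  cross = 10.5·19.5 − 18.5·4.5 = 121.5000; (r_i+r_j)·cross = 29·121.5000 = 3523.5000
edge 3: (18.5,19.5)→(17,34.5)  cross = 18.5·34.5 − 17·19.5 = 306.7500; (r_i+r_j)·cross = 35.5·306.7500 = 10889.6250
edge 4: (17,34.5)→(2.5,31.5)  cross = 17·31.5 − 2.5·34.5 = 449.2500; (r_i+r_j)·cross = 19.5·449.2500 = 8760.3750
Σcross = 677.5000 → A = |Σcross|/2 = 338.7500 mm²
Σ(r_i+r_j)·cross = 21051.5000 → first moment M = |Σ|/6 = 3508.5833
R_c = M/A = 3508.5833/338.7500 = 10.3574 mm
θ = 275° = 4.799655 rad
V = θ·R_c·A = 4.799655·10.3574·338.7500 = 16839.991 mm³

Volume = 16839.991 mm³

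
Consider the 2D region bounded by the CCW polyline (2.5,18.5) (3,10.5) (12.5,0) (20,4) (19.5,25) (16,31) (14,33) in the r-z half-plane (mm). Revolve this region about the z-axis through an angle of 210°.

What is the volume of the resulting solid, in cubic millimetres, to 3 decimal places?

Volume = 17770.528 mm³

Profile (r,z), 7 vertices: (2.5,18.5) (3,10.5) (12.5,0) (20,4) (19.5,25) (16,31) (14,33)
edge 0: (2.5,18.5)→(3,10.5)  cross = 2.5·10.5 − 3·18.5 = -29.2500; (r_i+r_j)·cross = 5.5·-29.2500 = -160.8750
edge 1: (3,10.5)→(12.5,0)  cross = 3·0 − 12.5·10.5 = -131.2500; (r_i+r_j)·cross = 15.5·-131.2500 = -2034.3750
edge 2: (12.5,0)→(20,4)  cross = 12.5·4 − 20·0 = 50.0000; (r_i+r_j)·cross = 32.5·50.0000 = 1625.0000
edge 3: (20,4)→(19.5,25)  cross = 20·25 − 19.5·4 = 422.0000; (r_i+r_j)·cross = 39.5·422.0000 = 16669.0000
edge 4: (19.5,25)→(16,31)  cross = 19.5·31 − 16·25 = 204.5000; (r_i+r_j)·cross = 35.5·204.5000 = 7259.7500
edge 5: (16,31)→(14,33)  cross = 16·33 − 14·31 = 94.0000; (r_i+r_j)·cross = 30·94.0000 = 2820.0000
edge 6: (14,33)→(2.5,18.5)  cross = 14·18.5 − 2.5·33 = 176.5000; (r_i+r_j)·cross = 16.5·176.5000 = 2912.2500
Σcross = 786.5000 → A = |Σcross|/2 = 393.2500 mm²
Σ(r_i+r_j)·cross = 29090.7500 → first moment M = |Σ|/6 = 4848.4583
R_c = M/A = 4848.4583/393.2500 = 12.3292 mm
θ = 210° = 3.665191 rad
V = θ·R_c·A = 3.665191·12.3292·393.2500 = 17770.528 mm³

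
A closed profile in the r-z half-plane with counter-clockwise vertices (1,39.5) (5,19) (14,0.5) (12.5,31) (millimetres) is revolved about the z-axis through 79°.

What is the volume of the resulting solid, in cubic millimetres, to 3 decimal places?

Profile (r,z), 4 vertices: (1,39.5) (5,19) (14,0.5) (12.5,31)
edge 0: (1,39.5)→(5,19)  cross = 1·19 − 5·39.5 = -178.5000; (r_i+r_j)·cross = 6·-178.5000 = -1071.0000
edge 1: (5,19)→(14,0.5)  cross = 5·0.5 − 14·19 = -263.5000; (r_i+r_j)·cross = 19·-263.5000 = -5006.5000
edge 2: (14,0.5)→(12.5,31)  cross = 14·31 − 12.5·0.5 = 427.7500; (r_i+r_j)·cross = 26.5·427.7500 = 11335.3750
edge 3: (12.5,31)→(1,39.5)  cross = 12.5·39.5 − 1·31 = 462.7500; (r_i+r_j)·cross = 13.5·462.7500 = 6247.1250
Σcross = 448.5000 → A = |Σcross|/2 = 224.2500 mm²
Σ(r_i+r_j)·cross = 11505.0000 → first moment M = |Σ|/6 = 1917.5000
R_c = M/A = 1917.5000/224.2500 = 8.5507 mm
θ = 79° = 1.378810 rad
V = θ·R_c·A = 1.378810·8.5507·224.2500 = 2643.868 mm³

Volume = 2643.868 mm³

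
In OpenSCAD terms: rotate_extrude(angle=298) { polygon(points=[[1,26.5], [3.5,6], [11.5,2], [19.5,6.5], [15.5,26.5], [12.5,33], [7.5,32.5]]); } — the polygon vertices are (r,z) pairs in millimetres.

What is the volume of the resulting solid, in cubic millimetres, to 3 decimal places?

Volume = 20789.588 mm³

Profile (r,z), 7 vertices: (1,26.5) (3.5,6) (11.5,2) (19.5,6.5) (15.5,26.5) (12.5,33) (7.5,32.5)
edge 0: (1,26.5)→(3.5,6)  cross = 1·6 − 3.5·26.5 = -86.7500; (r_i+r_j)·cross = 4.5·-86.7500 = -390.3750
edge 1: (3.5,6)→(11.5,2)  cross = 3.5·2 − 11.5·6 = -62.0000; (r_i+r_j)·cross = 15·-62.0000 = -930.0000
edge 2: (11.5,2)→(19.5,6.5)  cross = 11.5·6.5 − 19.5·2 = 35.7500; (r_i+r_j)·cross = 31·35.7500 = 1108.2500
edge 3: (19.5,6.5)→(15.5,26.5)  cross = 19.5·26.5 − 15.5·6.5 = 416.0000; (r_i+r_j)·cross = 35·416.0000 = 14560.0000
edge 4: (15.5,26.5)→(12.5,33)  cross = 15.5·33 − 12.5·26.5 = 180.2500; (r_i+r_j)·cross = 28·180.2500 = 5047.0000
edge 5: (12.5,33)→(7.5,32.5)  cross = 12.5·32.5 − 7.5·33 = 158.7500; (r_i+r_j)·cross = 20·158.7500 = 3175.0000
edge 6: (7.5,32.5)→(1,26.5)  cross = 7.5·26.5 − 1·32.5 = 166.2500; (r_i+r_j)·cross = 8.5·166.2500 = 1413.1250
Σcross = 808.2500 → A = |Σcross|/2 = 404.1250 mm²
Σ(r_i+r_j)·cross = 23983.0000 → first moment M = |Σ|/6 = 3997.1667
R_c = M/A = 3997.1667/404.1250 = 9.8909 mm
θ = 298° = 5.201081 rad
V = θ·R_c·A = 5.201081·9.8909·404.1250 = 20789.588 mm³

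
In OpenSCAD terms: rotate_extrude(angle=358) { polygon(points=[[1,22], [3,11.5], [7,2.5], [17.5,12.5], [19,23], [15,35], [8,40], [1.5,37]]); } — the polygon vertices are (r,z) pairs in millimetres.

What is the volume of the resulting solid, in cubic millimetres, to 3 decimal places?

Volume = 27719.838 mm³

Profile (r,z), 8 vertices: (1,22) (3,11.5) (7,2.5) (17.5,12.5) (19,23) (15,35) (8,40) (1.5,37)
edge 0: (1,22)→(3,11.5)  cross = 1·11.5 − 3·22 = -54.5000; (r_i+r_j)·cross = 4·-54.5000 = -218.0000
edge 1: (3,11.5)→(7,2.5)  cross = 3·2.5 − 7·11.5 = -73.0000; (r_i+r_j)·cross = 10·-73.0000 = -730.0000
edge 2: (7,2.5)→(17.5,12.5)  cross = 7·12.5 − 17.5·2.5 = 43.7500; (r_i+r_j)·cross = 24.5·43.7500 = 1071.8750
edge 3: (17.5,12.5)→(19,23)  cross = 17.5·23 − 19·12.5 = 165.0000; (r_i+r_j)·cross = 36.5·165.0000 = 6022.5000
edge 4: (19,23)→(15,35)  cross = 19·35 − 15·23 = 320.0000; (r_i+r_j)·cross = 34·320.0000 = 10880.0000
edge 5: (15,35)→(8,40)  cross = 15·40 − 8·35 = 320.0000; (r_i+r_j)·cross = 23·320.0000 = 7360.0000
edge 6: (8,40)→(1.5,37)  cross = 8·37 − 1.5·40 = 236.0000; (r_i+r_j)·cross = 9.5·236.0000 = 2242.0000
edge 7: (1.5,37)→(1,22)  cross = 1.5·22 − 1·37 = -4.0000; (r_i+r_j)·cross = 2.5·-4.0000 = -10.0000
Σcross = 953.2500 → A = |Σcross|/2 = 476.6250 mm²
Σ(r_i+r_j)·cross = 26618.3750 → first moment M = |Σ|/6 = 4436.3958
R_c = M/A = 4436.3958/476.6250 = 9.3079 mm
θ = 358° = 6.248279 rad
V = θ·R_c·A = 6.248279·9.3079·476.6250 = 27719.838 mm³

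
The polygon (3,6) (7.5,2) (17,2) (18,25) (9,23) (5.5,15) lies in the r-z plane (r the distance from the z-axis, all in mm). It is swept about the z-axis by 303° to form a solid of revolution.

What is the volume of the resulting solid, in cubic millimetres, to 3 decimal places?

Profile (r,z), 6 vertices: (3,6) (7.5,2) (17,2) (18,25) (9,23) (5.5,15)
edge 0: (3,6)→(7.5,2)  cross = 3·2 − 7.5·6 = -39.0000; (r_i+r_j)·cross = 10.5·-39.0000 = -409.5000
edge 1: (7.5,2)→(17,2)  cross = 7.5·2 − 17·2 = -19.0000; (r_i+r_j)·cross = 24.5·-19.0000 = -465.5000
edge 2: (17,2)→(18,25)  cross = 17·25 − 18·2 = 389.0000; (r_i+r_j)·cross = 35·389.0000 = 13615.0000
edge 3: (18,25)→(9,23)  cross = 18·23 − 9·25 = 189.0000; (r_i+r_j)·cross = 27·189.0000 = 5103.0000
edge 4: (9,23)→(5.5,15)  cross = 9·15 − 5.5·23 = 8.5000; (r_i+r_j)·cross = 14.5·8.5000 = 123.2500
edge 5: (5.5,15)→(3,6)  cross = 5.5·6 − 3·15 = -12.0000; (r_i+r_j)·cross = 8.5·-12.0000 = -102.0000
Σcross = 516.5000 → A = |Σcross|/2 = 258.2500 mm²
Σ(r_i+r_j)·cross = 17864.2500 → first moment M = |Σ|/6 = 2977.3750
R_c = M/A = 2977.3750/258.2500 = 11.5290 mm
θ = 303° = 5.288348 rad
V = θ·R_c·A = 5.288348·11.5290·258.2500 = 15745.394 mm³

Volume = 15745.394 mm³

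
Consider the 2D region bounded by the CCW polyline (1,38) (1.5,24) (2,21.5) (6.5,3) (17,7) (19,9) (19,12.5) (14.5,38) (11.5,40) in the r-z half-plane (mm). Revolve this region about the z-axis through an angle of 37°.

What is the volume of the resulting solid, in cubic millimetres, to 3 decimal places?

Volume = 3082.363 mm³

Profile (r,z), 9 vertices: (1,38) (1.5,24) (2,21.5) (6.5,3) (17,7) (19,9) (19,12.5) (14.5,38) (11.5,40)
edge 0: (1,38)→(1.5,24)  cross = 1·24 − 1.5·38 = -33.0000; (r_i+r_j)·cross = 2.5·-33.0000 = -82.5000
edge 1: (1.5,24)→(2,21.5)  cross = 1.5·21.5 − 2·24 = -15.7500; (r_i+r_j)·cross = 3.5·-15.7500 = -55.1250
edge 2: (2,21.5)→(6.5,3)  cross = 2·3 − 6.5·21.5 = -133.7500; (r_i+r_j)·cross = 8.5·-133.7500 = -1136.8750
edge 3: (6.5,3)→(17,7)  cross = 6.5·7 − 17·3 = -5.5000; (r_i+r_j)·cross = 23.5·-5.5000 = -129.2500
edge 4: (17,7)→(19,9)  cross = 17·9 − 19·7 = 20.0000; (r_i+r_j)·cross = 36·20.0000 = 720.0000
edge 5: (19,9)→(19,12.5)  cross = 19·12.5 − 19·9 = 66.5000; (r_i+r_j)·cross = 38·66.5000 = 2527.0000
edge 6: (19,12.5)→(14.5,38)  cross = 19·38 − 14.5·12.5 = 540.7500; (r_i+r_j)·cross = 33.5·540.7500 = 18115.1250
edge 7: (14.5,38)→(11.5,40)  cross = 14.5·40 − 11.5·38 = 143.0000; (r_i+r_j)·cross = 26·143.0000 = 3718.0000
edge 8: (11.5,40)→(1,38)  cross = 11.5·38 − 1·40 = 397.0000; (r_i+r_j)·cross = 12.5·397.0000 = 4962.5000
Σcross = 979.2500 → A = |Σcross|/2 = 489.6250 mm²
Σ(r_i+r_j)·cross = 28638.8750 → first moment M = |Σ|/6 = 4773.1458
R_c = M/A = 4773.1458/489.6250 = 9.7486 mm
θ = 37° = 0.645772 rad
V = θ·R_c·A = 0.645772·9.7486·489.6250 = 3082.363 mm³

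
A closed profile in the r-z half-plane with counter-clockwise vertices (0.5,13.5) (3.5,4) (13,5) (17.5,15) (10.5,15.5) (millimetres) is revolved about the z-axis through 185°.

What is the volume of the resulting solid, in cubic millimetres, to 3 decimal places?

Volume = 3867.904 mm³

Profile (r,z), 5 vertices: (0.5,13.5) (3.5,4) (13,5) (17.5,15) (10.5,15.5)
edge 0: (0.5,13.5)→(3.5,4)  cross = 0.5·4 − 3.5·13.5 = -45.2500; (r_i+r_j)·cross = 4·-45.2500 = -181.0000
edge 1: (3.5,4)→(13,5)  cross = 3.5·5 − 13·4 = -34.5000; (r_i+r_j)·cross = 16.5·-34.5000 = -569.2500
edge 2: (13,5)→(17.5,15)  cross = 13·15 − 17.5·5 = 107.5000; (r_i+r_j)·cross = 30.5·107.5000 = 3278.7500
edge 3: (17.5,15)→(10.5,15.5)  cross = 17.5·15.5 − 10.5·15 = 113.7500; (r_i+r_j)·cross = 28·113.7500 = 3185.0000
edge 4: (10.5,15.5)→(0.5,13.5)  cross = 10.5·13.5 − 0.5·15.5 = 134.0000; (r_i+r_j)·cross = 11·134.0000 = 1474.0000
Σcross = 275.5000 → A = |Σcross|/2 = 137.7500 mm²
Σ(r_i+r_j)·cross = 7187.5000 → first moment M = |Σ|/6 = 1197.9167
R_c = M/A = 1197.9167/137.7500 = 8.6963 mm
θ = 185° = 3.228859 rad
V = θ·R_c·A = 3.228859·8.6963·137.7500 = 3867.904 mm³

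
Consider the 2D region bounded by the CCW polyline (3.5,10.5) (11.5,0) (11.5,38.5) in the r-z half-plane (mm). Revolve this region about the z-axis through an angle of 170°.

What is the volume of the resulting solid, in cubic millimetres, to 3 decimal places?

Profile (r,z), 3 vertices: (3.5,10.5) (11.5,0) (11.5,38.5)
edge 0: (3.5,10.5)→(11.5,0)  cross = 3.5·0 − 11.5·10.5 = -120.7500; (r_i+r_j)·cross = 15·-120.7500 = -1811.2500
edge 1: (11.5,0)→(11.5,38.5)  cross = 11.5·38.5 − 11.5·0 = 442.7500; (r_i+r_j)·cross = 23·442.7500 = 10183.2500
edge 2: (11.5,38.5)→(3.5,10.5)  cross = 11.5·10.5 − 3.5·38.5 = -14.0000; (r_i+r_j)·cross = 15·-14.0000 = -210.0000
Σcross = 308.0000 → A = |Σcross|/2 = 154.0000 mm²
Σ(r_i+r_j)·cross = 8162.0000 → first moment M = |Σ|/6 = 1360.3333
R_c = M/A = 1360.3333/154.0000 = 8.8333 mm
θ = 170° = 2.967060 rad
V = θ·R_c·A = 2.967060·8.8333·154.0000 = 4036.190 mm³

Volume = 4036.190 mm³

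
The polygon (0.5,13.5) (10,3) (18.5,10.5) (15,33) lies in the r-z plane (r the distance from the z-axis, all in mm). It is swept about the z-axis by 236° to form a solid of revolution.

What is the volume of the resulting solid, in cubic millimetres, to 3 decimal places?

Volume = 12403.270 mm³

Profile (r,z), 4 vertices: (0.5,13.5) (10,3) (18.5,10.5) (15,33)
edge 0: (0.5,13.5)→(10,3)  cross = 0.5·3 − 10·13.5 = -133.5000; (r_i+r_j)·cross = 10.5·-133.5000 = -1401.7500
edge 1: (10,3)→(18.5,10.5)  cross = 10·10.5 − 18.5·3 = 49.5000; (r_i+r_j)·cross = 28.5·49.5000 = 1410.7500
edge 2: (18.5,10.5)→(15,33)  cross = 18.5·33 − 15·10.5 = 453.0000; (r_i+r_j)·cross = 33.5·453.0000 = 15175.5000
edge 3: (15,33)→(0.5,13.5)  cross = 15·13.5 − 0.5·33 = 186.0000; (r_i+r_j)·cross = 15.5·186.0000 = 2883.0000
Σcross = 555.0000 → A = |Σcross|/2 = 277.5000 mm²
Σ(r_i+r_j)·cross = 18067.5000 → first moment M = |Σ|/6 = 3011.2500
R_c = M/A = 3011.2500/277.5000 = 10.8514 mm
θ = 236° = 4.118977 rad
V = θ·R_c·A = 4.118977·10.8514·277.5000 = 12403.270 mm³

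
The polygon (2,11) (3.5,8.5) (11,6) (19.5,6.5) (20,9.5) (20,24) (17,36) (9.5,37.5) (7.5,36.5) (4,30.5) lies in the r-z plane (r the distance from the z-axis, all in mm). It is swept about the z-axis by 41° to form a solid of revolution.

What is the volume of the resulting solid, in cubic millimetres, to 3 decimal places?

Profile (r,z), 10 vertices: (2,11) (3.5,8.5) (11,6) (19.5,6.5) (20,9.5) (20,24) (17,36) (9.5,37.5) (7.5,36.5) (4,30.5)
edge 0: (2,11)→(3.5,8.5)  cross = 2·8.5 − 3.5·11 = -21.5000; (r_i+r_j)·cross = 5.5·-21.5000 = -118.2500
edge 1: (3.5,8.5)→(11,6)  cross = 3.5·6 − 11·8.5 = -72.5000; (r_i+r_j)·cross = 14.5·-72.5000 = -1051.2500
edge 2: (11,6)→(19.5,6.5)  cross = 11·6.5 − 19.5·6 = -45.5000; (r_i+r_j)·cross = 30.5·-45.5000 = -1387.7500
edge 3: (19.5,6.5)→(20,9.5)  cross = 19.5·9.5 − 20·6.5 = 55.2500; (r_i+r_j)·cross = 39.5·55.2500 = 2182.3750
edge 4: (20,9.5)→(20,24)  cross = 20·24 − 20·9.5 = 290.0000; (r_i+r_j)·cross = 40·290.0000 = 11600.0000
edge 5: (20,24)→(17,36)  cross = 20·36 − 17·24 = 312.0000; (r_i+r_j)·cross = 37·312.0000 = 11544.0000
edge 6: (17,36)→(9.5,37.5)  cross = 17·37.5 − 9.5·36 = 295.5000; (r_i+r_j)·cross = 26.5·295.5000 = 7830.7500
edge 7: (9.5,37.5)→(7.5,36.5)  cross = 9.5·36.5 − 7.5·37.5 = 65.5000; (r_i+r_j)·cross = 17·65.5000 = 1113.5000
edge 8: (7.5,36.5)→(4,30.5)  cross = 7.5·30.5 − 4·36.5 = 82.7500; (r_i+r_j)·cross = 11.5·82.7500 = 951.6250
edge 9: (4,30.5)→(2,11)  cross = 4·11 − 2·30.5 = -17.0000; (r_i+r_j)·cross = 6·-17.0000 = -102.0000
Σcross = 944.5000 → A = |Σcross|/2 = 472.2500 mm²
Σ(r_i+r_j)·cross = 32563.0000 → first moment M = |Σ|/6 = 5427.1667
R_c = M/A = 5427.1667/472.2500 = 11.4921 mm
θ = 41° = 0.715585 rad
V = θ·R_c·A = 0.715585·11.4921·472.2500 = 3883.599 mm³

Volume = 3883.599 mm³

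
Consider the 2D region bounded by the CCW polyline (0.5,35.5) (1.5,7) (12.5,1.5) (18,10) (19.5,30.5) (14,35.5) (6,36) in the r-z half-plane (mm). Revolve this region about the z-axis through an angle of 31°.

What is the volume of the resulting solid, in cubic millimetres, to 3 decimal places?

Profile (r,z), 7 vertices: (0.5,35.5) (1.5,7) (12.5,1.5) (18,10) (19.5,30.5) (14,35.5) (6,36)
edge 0: (0.5,35.5)→(1.5,7)  cross = 0.5·7 − 1.5·35.5 = -49.7500; (r_i+r_j)·cross = 2·-49.7500 = -99.5000
edge 1: (1.5,7)→(12.5,1.5)  cross = 1.5·1.5 − 12.5·7 = -85.2500; (r_i+r_j)·cross = 14·-85.2500 = -1193.5000
edge 2: (12.5,1.5)→(18,10)  cross = 12.5·10 − 18·1.5 = 98.0000; (r_i+r_j)·cross = 30.5·98.0000 = 2989.0000
edge 3: (18,10)→(19.5,30.5)  cross = 18·30.5 − 19.5·10 = 354.0000; (r_i+r_j)·cross = 37.5·354.0000 = 13275.0000
edge 4: (19.5,30.5)→(14,35.5)  cross = 19.5·35.5 − 14·30.5 = 265.2500; (r_i+r_j)·cross = 33.5·265.2500 = 8885.8750
edge 5: (14,35.5)→(6,36)  cross = 14·36 − 6·35.5 = 291.0000; (r_i+r_j)·cross = 20·291.0000 = 5820.0000
edge 6: (6,36)→(0.5,35.5)  cross = 6·35.5 − 0.5·36 = 195.0000; (r_i+r_j)·cross = 6.5·195.0000 = 1267.5000
Σcross = 1068.2500 → A = |Σcross|/2 = 534.1250 mm²
Σ(r_i+r_j)·cross = 30944.3750 → first moment M = |Σ|/6 = 5157.3958
R_c = M/A = 5157.3958/534.1250 = 9.6558 mm
θ = 31° = 0.541052 rad
V = θ·R_c·A = 0.541052·9.6558·534.1250 = 2790.420 mm³

Volume = 2790.420 mm³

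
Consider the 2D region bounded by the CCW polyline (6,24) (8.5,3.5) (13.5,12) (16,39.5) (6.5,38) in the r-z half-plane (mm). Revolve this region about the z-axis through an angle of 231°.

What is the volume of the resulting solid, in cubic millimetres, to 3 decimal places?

Volume = 10496.558 mm³

Profile (r,z), 5 vertices: (6,24) (8.5,3.5) (13.5,12) (16,39.5) (6.5,38)
edge 0: (6,24)→(8.5,3.5)  cross = 6·3.5 − 8.5·24 = -183.0000; (r_i+r_j)·cross = 14.5·-183.0000 = -2653.5000
edge 1: (8.5,3.5)→(13.5,12)  cross = 8.5·12 − 13.5·3.5 = 54.7500; (r_i+r_j)·cross = 22·54.7500 = 1204.5000
edge 2: (13.5,12)→(16,39.5)  cross = 13.5·39.5 − 16·12 = 341.2500; (r_i+r_j)·cross = 29.5·341.2500 = 10066.8750
edge 3: (16,39.5)→(6.5,38)  cross = 16·38 − 6.5·39.5 = 351.2500; (r_i+r_j)·cross = 22.5·351.2500 = 7903.1250
edge 4: (6.5,38)→(6,24)  cross = 6.5·24 − 6·38 = -72.0000; (r_i+r_j)·cross = 12.5·-72.0000 = -900.0000
Σcross = 492.2500 → A = |Σcross|/2 = 246.1250 mm²
Σ(r_i+r_j)·cross = 15621.0000 → first moment M = |Σ|/6 = 2603.5000
R_c = M/A = 2603.5000/246.1250 = 10.5780 mm
θ = 231° = 4.031711 rad
V = θ·R_c·A = 4.031711·10.5780·246.1250 = 10496.558 mm³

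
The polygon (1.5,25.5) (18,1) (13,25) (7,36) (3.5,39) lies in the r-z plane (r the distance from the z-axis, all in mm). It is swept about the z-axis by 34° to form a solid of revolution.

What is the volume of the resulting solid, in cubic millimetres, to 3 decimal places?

Volume = 1204.923 mm³

Profile (r,z), 5 vertices: (1.5,25.5) (18,1) (13,25) (7,36) (3.5,39)
edge 0: (1.5,25.5)→(18,1)  cross = 1.5·1 − 18·25.5 = -457.5000; (r_i+r_j)·cross = 19.5·-457.5000 = -8921.2500
edge 1: (18,1)→(13,25)  cross = 18·25 − 13·1 = 437.0000; (r_i+r_j)·cross = 31·437.0000 = 13547.0000
edge 2: (13,25)→(7,36)  cross = 13·36 − 7·25 = 293.0000; (r_i+r_j)·cross = 20·293.0000 = 5860.0000
edge 3: (7,36)→(3.5,39)  cross = 7·39 − 3.5·36 = 147.0000; (r_i+r_j)·cross = 10.5·147.0000 = 1543.5000
edge 4: (3.5,39)→(1.5,25.5)  cross = 3.5·25.5 − 1.5·39 = 30.7500; (r_i+r_j)·cross = 5·30.7500 = 153.7500
Σcross = 450.2500 → A = |Σcross|/2 = 225.1250 mm²
Σ(r_i+r_j)·cross = 12183.0000 → first moment M = |Σ|/6 = 2030.5000
R_c = M/A = 2030.5000/225.1250 = 9.0194 mm
θ = 34° = 0.593412 rad
V = θ·R_c·A = 0.593412·9.0194·225.1250 = 1204.923 mm³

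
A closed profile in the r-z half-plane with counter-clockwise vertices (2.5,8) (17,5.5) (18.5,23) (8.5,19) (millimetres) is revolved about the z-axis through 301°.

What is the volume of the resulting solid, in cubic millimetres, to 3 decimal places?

Profile (r,z), 4 vertices: (2.5,8) (17,5.5) (18.5,23) (8.5,19)
edge 0: (2.5,8)→(17,5.5)  cross = 2.5·5.5 − 17·8 = -122.2500; (r_i+r_j)·cross = 19.5·-122.2500 = -2383.8750
edge 1: (17,5.5)→(18.5,23)  cross = 17·23 − 18.5·5.5 = 289.2500; (r_i+r_j)·cross = 35.5·289.2500 = 10268.3750
edge 2: (18.5,23)→(8.5,19)  cross = 18.5·19 − 8.5·23 = 156.0000; (r_i+r_j)·cross = 27·156.0000 = 4212.0000
edge 3: (8.5,19)→(2.5,8)  cross = 8.5·8 − 2.5·19 = 20.5000; (r_i+r_j)·cross = 11·20.5000 = 225.5000
Σcross = 343.5000 → A = |Σcross|/2 = 171.7500 mm²
Σ(r_i+r_j)·cross = 12322.0000 → first moment M = |Σ|/6 = 2053.6667
R_c = M/A = 2053.6667/171.7500 = 11.9573 mm
θ = 301° = 5.253441 rad
V = θ·R_c·A = 5.253441·11.9573·171.7500 = 10788.817 mm³

Volume = 10788.817 mm³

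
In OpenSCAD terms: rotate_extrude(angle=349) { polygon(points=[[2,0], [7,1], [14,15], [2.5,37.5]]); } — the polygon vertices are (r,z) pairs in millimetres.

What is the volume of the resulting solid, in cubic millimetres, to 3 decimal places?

Profile (r,z), 4 vertices: (2,0) (7,1) (14,15) (2.5,37.5)
edge 0: (2,0)→(7,1)  cross = 2·1 − 7·0 = 2.0000; (r_i+r_j)·cross = 9·2.0000 = 18.0000
edge 1: (7,1)→(14,15)  cross = 7·15 − 14·1 = 91.0000; (r_i+r_j)·cross = 21·91.0000 = 1911.0000
edge 2: (14,15)→(2.5,37.5)  cross = 14·37.5 − 2.5·15 = 487.5000; (r_i+r_j)·cross = 16.5·487.5000 = 8043.7500
edge 3: (2.5,37.5)→(2,0)  cross = 2.5·0 − 2·37.5 = -75.0000; (r_i+r_j)·cross = 4.5·-75.0000 = -337.5000
Σcross = 505.5000 → A = |Σcross|/2 = 252.7500 mm²
Σ(r_i+r_j)·cross = 9635.2500 → first moment M = |Σ|/6 = 1605.8750
R_c = M/A = 1605.8750/252.7500 = 6.3536 mm
θ = 349° = 6.091199 rad
V = θ·R_c·A = 6.091199·6.3536·252.7500 = 9781.704 mm³

Volume = 9781.704 mm³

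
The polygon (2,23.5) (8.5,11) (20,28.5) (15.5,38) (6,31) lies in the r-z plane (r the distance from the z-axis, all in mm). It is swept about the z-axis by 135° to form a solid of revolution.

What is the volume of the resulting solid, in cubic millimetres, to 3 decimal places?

Volume = 6332.813 mm³

Profile (r,z), 5 vertices: (2,23.5) (8.5,11) (20,28.5) (15.5,38) (6,31)
edge 0: (2,23.5)→(8.5,11)  cross = 2·11 − 8.5·23.5 = -177.7500; (r_i+r_j)·cross = 10.5·-177.7500 = -1866.3750
edge 1: (8.5,11)→(20,28.5)  cross = 8.5·28.5 − 20·11 = 22.2500; (r_i+r_j)·cross = 28.5·22.2500 = 634.1250
edge 2: (20,28.5)→(15.5,38)  cross = 20·38 − 15.5·28.5 = 318.2500; (r_i+r_j)·cross = 35.5·318.2500 = 11297.8750
edge 3: (15.5,38)→(6,31)  cross = 15.5·31 − 6·38 = 252.5000; (r_i+r_j)·cross = 21.5·252.5000 = 5428.7500
edge 4: (6,31)→(2,23.5)  cross = 6·23.5 − 2·31 = 79.0000; (r_i+r_j)·cross = 8·79.0000 = 632.0000
Σcross = 494.2500 → A = |Σcross|/2 = 247.1250 mm²
Σ(r_i+r_j)·cross = 16126.3750 → first moment M = |Σ|/6 = 2687.7292
R_c = M/A = 2687.7292/247.1250 = 10.8760 mm
θ = 135° = 2.356194 rad
V = θ·R_c·A = 2.356194·10.8760·247.1250 = 6332.813 mm³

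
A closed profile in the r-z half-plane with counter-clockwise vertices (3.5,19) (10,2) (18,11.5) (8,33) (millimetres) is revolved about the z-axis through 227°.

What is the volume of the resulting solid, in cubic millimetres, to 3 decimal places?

Profile (r,z), 4 vertices: (3.5,19) (10,2) (18,11.5) (8,33)
edge 0: (3.5,19)→(10,2)  cross = 3.5·2 − 10·19 = -183.0000; (r_i+r_j)·cross = 13.5·-183.0000 = -2470.5000
edge 1: (10,2)→(18,11.5)  cross = 10·11.5 − 18·2 = 79.0000; (r_i+r_j)·cross = 28·79.0000 = 2212.0000
edge 2: (18,11.5)→(8,33)  cross = 18·33 − 8·11.5 = 502.0000; (r_i+r_j)·cross = 26·502.0000 = 13052.0000
edge 3: (8,33)→(3.5,19)  cross = 8·19 − 3.5·33 = 36.5000; (r_i+r_j)·cross = 11.5·36.5000 = 419.7500
Σcross = 434.5000 → A = |Σcross|/2 = 217.2500 mm²
Σ(r_i+r_j)·cross = 13213.2500 → first moment M = |Σ|/6 = 2202.2083
R_c = M/A = 2202.2083/217.2500 = 10.1367 mm
θ = 227° = 3.961897 rad
V = θ·R_c·A = 3.961897·10.1367·217.2500 = 8724.923 mm³

Volume = 8724.923 mm³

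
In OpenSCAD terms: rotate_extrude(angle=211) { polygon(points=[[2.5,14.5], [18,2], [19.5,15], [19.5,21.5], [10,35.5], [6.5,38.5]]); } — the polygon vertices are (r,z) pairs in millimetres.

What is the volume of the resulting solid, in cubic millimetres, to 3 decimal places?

Profile (r,z), 6 vertices: (2.5,14.5) (18,2) (19.5,15) (19.5,21.5) (10,35.5) (6.5,38.5)
edge 0: (2.5,14.5)→(18,2)  cross = 2.5·2 − 18·14.5 = -256.0000; (r_i+r_j)·cross = 20.5·-256.0000 = -5248.0000
edge 1: (18,2)→(19.5,15)  cross = 18·15 − 19.5·2 = 231.0000; (r_i+r_j)·cross = 37.5·231.0000 = 8662.5000
edge 2: (19.5,15)→(19.5,21.5)  cross = 19.5·21.5 − 19.5·15 = 126.7500; (r_i+r_j)·cross = 39·126.7500 = 4943.2500
edge 3: (19.5,21.5)→(10,35.5)  cross = 19.5·35.5 − 10·21.5 = 477.2500; (r_i+r_j)·cross = 29.5·477.2500 = 14078.8750
edge 4: (10,35.5)→(6.5,38.5)  cross = 10·38.5 − 6.5·35.5 = 154.2500; (r_i+r_j)·cross = 16.5·154.2500 = 2545.1250
edge 5: (6.5,38.5)→(2.5,14.5)  cross = 6.5·14.5 − 2.5·38.5 = -2.0000; (r_i+r_j)·cross = 9·-2.0000 = -18.0000
Σcross = 731.2500 → A = |Σcross|/2 = 365.6250 mm²
Σ(r_i+r_j)·cross = 24963.7500 → first moment M = |Σ|/6 = 4160.6250
R_c = M/A = 4160.6250/365.6250 = 11.3795 mm
θ = 211° = 3.682645 rad
V = θ·R_c·A = 3.682645·11.3795·365.6250 = 15322.104 mm³

Volume = 15322.104 mm³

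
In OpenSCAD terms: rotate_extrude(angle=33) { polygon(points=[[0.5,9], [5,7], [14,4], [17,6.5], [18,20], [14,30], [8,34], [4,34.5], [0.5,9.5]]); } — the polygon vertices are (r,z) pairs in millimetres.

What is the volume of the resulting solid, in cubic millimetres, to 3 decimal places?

Volume = 2120.764 mm³

Profile (r,z), 9 vertices: (0.5,9) (5,7) (14,4) (17,6.5) (18,20) (14,30) (8,34) (4,34.5) (0.5,9.5)
edge 0: (0.5,9)→(5,7)  cross = 0.5·7 − 5·9 = -41.5000; (r_i+r_j)·cross = 5.5·-41.5000 = -228.2500
edge 1: (5,7)→(14,4)  cross = 5·4 − 14·7 = -78.0000; (r_i+r_j)·cross = 19·-78.0000 = -1482.0000
edge 2: (14,4)→(17,6.5)  cross = 14·6.5 − 17·4 = 23.0000; (r_i+r_j)·cross = 31·23.0000 = 713.0000
edge 3: (17,6.5)→(18,20)  cross = 17·20 − 18·6.5 = 223.0000; (r_i+r_j)·cross = 35·223.0000 = 7805.0000
edge 4: (18,20)→(14,30)  cross = 18·30 − 14·20 = 260.0000; (r_i+r_j)·cross = 32·260.0000 = 8320.0000
edge 5: (14,30)→(8,34)  cross = 14·34 − 8·30 = 236.0000; (r_i+r_j)·cross = 22·236.0000 = 5192.0000
edge 6: (8,34)→(4,34.5)  cross = 8·34.5 − 4·34 = 140.0000; (r_i+r_j)·cross = 12·140.0000 = 1680.0000
edge 7: (4,34.5)→(0.5,9.5)  cross = 4·9.5 − 0.5·34.5 = 20.7500; (r_i+r_j)·cross = 4.5·20.7500 = 93.3750
edge 8: (0.5,9.5)→(0.5,9)  cross = 0.5·9 − 0.5·9.5 = -0.2500; (r_i+r_j)·cross = 1·-0.2500 = -0.2500
Σcross = 783.0000 → A = |Σcross|/2 = 391.5000 mm²
Σ(r_i+r_j)·cross = 22092.8750 → first moment M = |Σ|/6 = 3682.1458
R_c = M/A = 3682.1458/391.5000 = 9.4052 mm
θ = 33° = 0.575959 rad
V = θ·R_c·A = 0.575959·9.4052·391.5000 = 2120.764 mm³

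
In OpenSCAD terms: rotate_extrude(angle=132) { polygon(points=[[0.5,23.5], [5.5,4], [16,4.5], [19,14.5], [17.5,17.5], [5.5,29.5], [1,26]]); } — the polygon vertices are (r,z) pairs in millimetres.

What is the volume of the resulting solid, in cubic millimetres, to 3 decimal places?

Profile (r,z), 7 vertices: (0.5,23.5) (5.5,4) (16,4.5) (19,14.5) (17.5,17.5) (5.5,29.5) (1,26)
edge 0: (0.5,23.5)→(5.5,4)  cross = 0.5·4 − 5.5·23.5 = -127.2500; (r_i+r_j)·cross = 6·-127.2500 = -763.5000
edge 1: (5.5,4)→(16,4.5)  cross = 5.5·4.5 − 16·4 = -39.2500; (r_i+r_j)·cross = 21.5·-39.2500 = -843.8750
edge 2: (16,4.5)→(19,14.5)  cross = 16·14.5 − 19·4.5 = 146.5000; (r_i+r_j)·cross = 35·146.5000 = 5127.5000
edge 3: (19,14.5)→(17.5,17.5)  cross = 19·17.5 − 17.5·14.5 = 78.7500; (r_i+r_j)·cross = 36.5·78.7500 = 2874.3750
edge 4: (17.5,17.5)→(5.5,29.5)  cross = 17.5·29.5 − 5.5·17.5 = 420.0000; (r_i+r_j)·cross = 23·420.0000 = 9660.0000
edge 5: (5.5,29.5)→(1,26)  cross = 5.5·26 − 1·29.5 = 113.5000; (r_i+r_j)·cross = 6.5·113.5000 = 737.7500
edge 6: (1,26)→(0.5,23.5)  cross = 1·23.5 − 0.5·26 = 10.5000; (r_i+r_j)·cross = 1.5·10.5000 = 15.7500
Σcross = 602.7500 → A = |Σcross|/2 = 301.3750 mm²
Σ(r_i+r_j)·cross = 16808.0000 → first moment M = |Σ|/6 = 2801.3333
R_c = M/A = 2801.3333/301.3750 = 9.2952 mm
θ = 132° = 2.303835 rad
V = θ·R_c·A = 2.303835·9.2952·301.3750 = 6453.809 mm³

Volume = 6453.809 mm³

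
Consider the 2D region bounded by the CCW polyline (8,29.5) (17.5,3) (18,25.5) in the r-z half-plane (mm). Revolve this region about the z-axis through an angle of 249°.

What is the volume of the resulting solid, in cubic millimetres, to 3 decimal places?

Profile (r,z), 3 vertices: (8,29.5) (17.5,3) (18,25.5)
edge 0: (8,29.5)→(17.5,3)  cross = 8·3 − 17.5·29.5 = -492.2500; (r_i+r_j)·cross = 25.5·-492.2500 = -12552.3750
edge 1: (17.5,3)→(18,25.5)  cross = 17.5·25.5 − 18·3 = 392.2500; (r_i+r_j)·cross = 35.5·392.2500 = 13924.8750
edge 2: (18,25.5)→(8,29.5)  cross = 18·29.5 − 8·25.5 = 327.0000; (r_i+r_j)·cross = 26·327.0000 = 8502.0000
Σcross = 227.0000 → A = |Σcross|/2 = 113.5000 mm²
Σ(r_i+r_j)·cross = 9874.5000 → first moment M = |Σ|/6 = 1645.7500
R_c = M/A = 1645.7500/113.5000 = 14.5000 mm
θ = 249° = 4.345870 rad
V = θ·R_c·A = 4.345870·14.5000·113.5000 = 7152.215 mm³

Volume = 7152.215 mm³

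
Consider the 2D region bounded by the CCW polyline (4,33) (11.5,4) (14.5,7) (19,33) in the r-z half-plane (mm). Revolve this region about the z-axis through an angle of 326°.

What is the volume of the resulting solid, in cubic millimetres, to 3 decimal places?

Volume = 16983.973 mm³

Profile (r,z), 4 vertices: (4,33) (11.5,4) (14.5,7) (19,33)
edge 0: (4,33)→(11.5,4)  cross = 4·4 − 11.5·33 = -363.5000; (r_i+r_j)·cross = 15.5·-363.5000 = -5634.2500
edge 1: (11.5,4)→(14.5,7)  cross = 11.5·7 − 14.5·4 = 22.5000; (r_i+r_j)·cross = 26·22.5000 = 585.0000
edge 2: (14.5,7)→(19,33)  cross = 14.5·33 − 19·7 = 345.5000; (r_i+r_j)·cross = 33.5·345.5000 = 11574.2500
edge 3: (19,33)→(4,33)  cross = 19·33 − 4·33 = 495.0000; (r_i+r_j)·cross = 23·495.0000 = 11385.0000
Σcross = 499.5000 → A = |Σcross|/2 = 249.7500 mm²
Σ(r_i+r_j)·cross = 17910.0000 → first moment M = |Σ|/6 = 2985.0000
R_c = M/A = 2985.0000/249.7500 = 11.9520 mm
θ = 326° = 5.689773 rad
V = θ·R_c·A = 5.689773·11.9520·249.7500 = 16983.973 mm³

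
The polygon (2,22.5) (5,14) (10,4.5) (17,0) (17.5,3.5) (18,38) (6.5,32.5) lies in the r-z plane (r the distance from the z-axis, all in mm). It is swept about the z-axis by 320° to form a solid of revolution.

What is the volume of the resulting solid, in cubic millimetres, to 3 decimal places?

Volume = 26041.127 mm³

Profile (r,z), 7 vertices: (2,22.5) (5,14) (10,4.5) (17,0) (17.5,3.5) (18,38) (6.5,32.5)
edge 0: (2,22.5)→(5,14)  cross = 2·14 − 5·22.5 = -84.5000; (r_i+r_j)·cross = 7·-84.5000 = -591.5000
edge 1: (5,14)→(10,4.5)  cross = 5·4.5 − 10·14 = -117.5000; (r_i+r_j)·cross = 15·-117.5000 = -1762.5000
edge 2: (10,4.5)→(17,0)  cross = 10·0 − 17·4.5 = -76.5000; (r_i+r_j)·cross = 27·-76.5000 = -2065.5000
edge 3: (17,0)→(17.5,3.5)  cross = 17·3.5 − 17.5·0 = 59.5000; (r_i+r_j)·cross = 34.5·59.5000 = 2052.7500
edge 4: (17.5,3.5)→(18,38)  cross = 17.5·38 − 18·3.5 = 602.0000; (r_i+r_j)·cross = 35.5·602.0000 = 21371.0000
edge 5: (18,38)→(6.5,32.5)  cross = 18·32.5 − 6.5·38 = 338.0000; (r_i+r_j)·cross = 24.5·338.0000 = 8281.0000
edge 6: (6.5,32.5)→(2,22.5)  cross = 6.5·22.5 − 2·32.5 = 81.2500; (r_i+r_j)·cross = 8.5·81.2500 = 690.6250
Σcross = 802.2500 → A = |Σcross|/2 = 401.1250 mm²
Σ(r_i+r_j)·cross = 27975.8750 → first moment M = |Σ|/6 = 4662.6458
R_c = M/A = 4662.6458/401.1250 = 11.6239 mm
θ = 320° = 5.585054 rad
V = θ·R_c·A = 5.585054·11.6239·401.1250 = 26041.127 mm³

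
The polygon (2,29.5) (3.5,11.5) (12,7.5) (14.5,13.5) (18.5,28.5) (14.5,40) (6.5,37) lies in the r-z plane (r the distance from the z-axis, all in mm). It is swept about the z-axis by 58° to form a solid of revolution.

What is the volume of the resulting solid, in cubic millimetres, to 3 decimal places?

Volume = 3749.399 mm³

Profile (r,z), 7 vertices: (2,29.5) (3.5,11.5) (12,7.5) (14.5,13.5) (18.5,28.5) (14.5,40) (6.5,37)
edge 0: (2,29.5)→(3.5,11.5)  cross = 2·11.5 − 3.5·29.5 = -80.2500; (r_i+r_j)·cross = 5.5·-80.2500 = -441.3750
edge 1: (3.5,11.5)→(12,7.5)  cross = 3.5·7.5 − 12·11.5 = -111.7500; (r_i+r_j)·cross = 15.5·-111.7500 = -1732.1250
edge 2: (12,7.5)→(14.5,13.5)  cross = 12·13.5 − 14.5·7.5 = 53.2500; (r_i+r_j)·cross = 26.5·53.2500 = 1411.1250
edge 3: (14.5,13.5)→(18.5,28.5)  cross = 14.5·28.5 − 18.5·13.5 = 163.5000; (r_i+r_j)·cross = 33·163.5000 = 5395.5000
edge 4: (18.5,28.5)→(14.5,40)  cross = 18.5·40 − 14.5·28.5 = 326.7500; (r_i+r_j)·cross = 33·326.7500 = 10782.7500
edge 5: (14.5,40)→(6.5,37)  cross = 14.5·37 − 6.5·40 = 276.5000; (r_i+r_j)·cross = 21·276.5000 = 5806.5000
edge 6: (6.5,37)→(2,29.5)  cross = 6.5·29.5 − 2·37 = 117.7500; (r_i+r_j)·cross = 8.5·117.7500 = 1000.8750
Σcross = 745.7500 → A = |Σcross|/2 = 372.8750 mm²
Σ(r_i+r_j)·cross = 22223.2500 → first moment M = |Σ|/6 = 3703.8750
R_c = M/A = 3703.8750/372.8750 = 9.9333 mm
θ = 58° = 1.012291 rad
V = θ·R_c·A = 1.012291·9.9333·372.8750 = 3749.399 mm³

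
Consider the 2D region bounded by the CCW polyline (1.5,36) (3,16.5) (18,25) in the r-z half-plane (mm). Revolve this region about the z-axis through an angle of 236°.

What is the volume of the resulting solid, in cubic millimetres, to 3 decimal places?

Profile (r,z), 3 vertices: (1.5,36) (3,16.5) (18,25)
edge 0: (1.5,36)→(3,16.5)  cross = 1.5·16.5 − 3·36 = -83.2500; (r_i+r_j)·cross = 4.5·-83.2500 = -374.6250
edge 1: (3,16.5)→(18,25)  cross = 3·25 − 18·16.5 = -222.0000; (r_i+r_j)·cross = 21·-222.0000 = -4662.0000
edge 2: (18,25)→(1.5,36)  cross = 18·36 − 1.5·25 = 610.5000; (r_i+r_j)·cross = 19.5·610.5000 = 11904.7500
Σcross = 305.2500 → A = |Σcross|/2 = 152.6250 mm²
Σ(r_i+r_j)·cross = 6868.1250 → first moment M = |Σ|/6 = 1144.6875
R_c = M/A = 1144.6875/152.6250 = 7.5000 mm
θ = 236° = 4.118977 rad
V = θ·R_c·A = 4.118977·7.5000·152.6250 = 4714.942 mm³

Volume = 4714.942 mm³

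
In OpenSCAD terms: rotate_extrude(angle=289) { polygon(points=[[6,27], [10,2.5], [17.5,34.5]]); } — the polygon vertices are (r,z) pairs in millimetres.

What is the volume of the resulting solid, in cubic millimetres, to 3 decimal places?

Volume = 8779.610 mm³

Profile (r,z), 3 vertices: (6,27) (10,2.5) (17.5,34.5)
edge 0: (6,27)→(10,2.5)  cross = 6·2.5 − 10·27 = -255.0000; (r_i+r_j)·cross = 16·-255.0000 = -4080.0000
edge 1: (10,2.5)→(17.5,34.5)  cross = 10·34.5 − 17.5·2.5 = 301.2500; (r_i+r_j)·cross = 27.5·301.2500 = 8284.3750
edge 2: (17.5,34.5)→(6,27)  cross = 17.5·27 − 6·34.5 = 265.5000; (r_i+r_j)·cross = 23.5·265.5000 = 6239.2500
Σcross = 311.7500 → A = |Σcross|/2 = 155.8750 mm²
Σ(r_i+r_j)·cross = 10443.6250 → first moment M = |Σ|/6 = 1740.6042
R_c = M/A = 1740.6042/155.8750 = 11.1667 mm
θ = 289° = 5.044002 rad
V = θ·R_c·A = 5.044002·11.1667·155.8750 = 8779.610 mm³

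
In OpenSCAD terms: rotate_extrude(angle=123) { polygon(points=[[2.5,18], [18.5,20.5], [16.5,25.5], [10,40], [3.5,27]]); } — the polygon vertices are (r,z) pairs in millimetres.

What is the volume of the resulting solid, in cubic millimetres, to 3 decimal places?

Volume = 4013.090 mm³

Profile (r,z), 5 vertices: (2.5,18) (18.5,20.5) (16.5,25.5) (10,40) (3.5,27)
edge 0: (2.5,18)→(18.5,20.5)  cross = 2.5·20.5 − 18.5·18 = -281.7500; (r_i+r_j)·cross = 21·-281.7500 = -5916.7500
edge 1: (18.5,20.5)→(16.5,25.5)  cross = 18.5·25.5 − 16.5·20.5 = 133.5000; (r_i+r_j)·cross = 35·133.5000 = 4672.5000
edge 2: (16.5,25.5)→(10,40)  cross = 16.5·40 − 10·25.5 = 405.0000; (r_i+r_j)·cross = 26.5·405.0000 = 10732.5000
edge 3: (10,40)→(3.5,27)  cross = 10·27 − 3.5·40 = 130.0000; (r_i+r_j)·cross = 13.5·130.0000 = 1755.0000
edge 4: (3.5,27)→(2.5,18)  cross = 3.5·18 − 2.5·27 = -4.5000; (r_i+r_j)·cross = 6·-4.5000 = -27.0000
Σcross = 382.2500 → A = |Σcross|/2 = 191.1250 mm²
Σ(r_i+r_j)·cross = 11216.2500 → first moment M = |Σ|/6 = 1869.3750
R_c = M/A = 1869.3750/191.1250 = 9.7809 mm
θ = 123° = 2.146755 rad
V = θ·R_c·A = 2.146755·9.7809·191.1250 = 4013.090 mm³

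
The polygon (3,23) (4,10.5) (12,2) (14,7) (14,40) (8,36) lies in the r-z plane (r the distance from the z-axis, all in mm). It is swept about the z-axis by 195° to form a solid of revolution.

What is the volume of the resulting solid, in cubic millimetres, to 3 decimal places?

Volume = 9622.807 mm³

Profile (r,z), 6 vertices: (3,23) (4,10.5) (12,2) (14,7) (14,40) (8,36)
edge 0: (3,23)→(4,10.5)  cross = 3·10.5 − 4·23 = -60.5000; (r_i+r_j)·cross = 7·-60.5000 = -423.5000
edge 1: (4,10.5)→(12,2)  cross = 4·2 − 12·10.5 = -118.0000; (r_i+r_j)·cross = 16·-118.0000 = -1888.0000
edge 2: (12,2)→(14,7)  cross = 12·7 − 14·2 = 56.0000; (r_i+r_j)·cross = 26·56.0000 = 1456.0000
edge 3: (14,7)→(14,40)  cross = 14·40 − 14·7 = 462.0000; (r_i+r_j)·cross = 28·462.0000 = 12936.0000
edge 4: (14,40)→(8,36)  cross = 14·36 − 8·40 = 184.0000; (r_i+r_j)·cross = 22·184.0000 = 4048.0000
edge 5: (8,36)→(3,23)  cross = 8·23 − 3·36 = 76.0000; (r_i+r_j)·cross = 11·76.0000 = 836.0000
Σcross = 599.5000 → A = |Σcross|/2 = 299.7500 mm²
Σ(r_i+r_j)·cross = 16964.5000 → first moment M = |Σ|/6 = 2827.4167
R_c = M/A = 2827.4167/299.7500 = 9.4326 mm
θ = 195° = 3.403392 rad
V = θ·R_c·A = 3.403392·9.4326·299.7500 = 9622.807 mm³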